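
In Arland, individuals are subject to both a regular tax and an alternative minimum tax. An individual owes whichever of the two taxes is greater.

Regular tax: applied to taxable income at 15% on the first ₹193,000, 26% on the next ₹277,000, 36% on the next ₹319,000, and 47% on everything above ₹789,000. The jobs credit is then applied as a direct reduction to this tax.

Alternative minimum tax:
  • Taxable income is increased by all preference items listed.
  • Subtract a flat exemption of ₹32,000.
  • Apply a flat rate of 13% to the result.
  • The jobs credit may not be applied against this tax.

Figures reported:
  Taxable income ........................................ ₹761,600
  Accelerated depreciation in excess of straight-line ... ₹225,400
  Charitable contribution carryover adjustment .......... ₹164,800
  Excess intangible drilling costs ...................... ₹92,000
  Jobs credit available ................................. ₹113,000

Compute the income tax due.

Regular tax:
  ₹193,000 × 15% = ₹28,950
  ₹277,000 × 26% = ₹72,020
  ₹291,600 × 36% = ₹104,976
  → ₹205,946
  Less jobs credit ₹113,000 → ₹92,946

Alternative minimum tax:
  Adjusted income: ₹761,600 + ₹225,400 + ₹164,800 + ₹92,000 = ₹1,243,800
  Less exemption ₹32,000 → base ₹1,211,800
  ₹1,211,800 × 13% = ₹157,534

₹157,534 > ₹92,946, so the alternative minimum tax is the binding amount.

₹157,534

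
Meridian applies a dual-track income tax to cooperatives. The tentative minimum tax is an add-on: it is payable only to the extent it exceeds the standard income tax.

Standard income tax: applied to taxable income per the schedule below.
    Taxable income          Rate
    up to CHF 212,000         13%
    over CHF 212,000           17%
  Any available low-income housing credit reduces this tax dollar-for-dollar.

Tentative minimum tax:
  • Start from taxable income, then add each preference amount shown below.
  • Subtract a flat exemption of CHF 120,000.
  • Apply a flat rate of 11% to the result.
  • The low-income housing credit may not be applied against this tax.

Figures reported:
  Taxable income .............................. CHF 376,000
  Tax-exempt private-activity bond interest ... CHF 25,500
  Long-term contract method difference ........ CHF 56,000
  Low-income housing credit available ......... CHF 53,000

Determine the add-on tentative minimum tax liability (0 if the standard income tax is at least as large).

CHF 34,685

Tentative minimum tax:
  Adjusted income: CHF 376,000 + CHF 25,500 + CHF 56,000 = CHF 457,500
  Less exemption CHF 120,000 → base CHF 337,500
  CHF 337,500 × 11% = CHF 37,125

Standard income tax:
  CHF 212,000 × 13% = CHF 27,560
  CHF 164,000 × 17% = CHF 27,880
  → CHF 55,440
  Less low-income housing credit CHF 53,000 → CHF 2,440

Excess of tentative minimum tax over standard income tax: CHF 37,125 − CHF 2,440 = CHF 34,685.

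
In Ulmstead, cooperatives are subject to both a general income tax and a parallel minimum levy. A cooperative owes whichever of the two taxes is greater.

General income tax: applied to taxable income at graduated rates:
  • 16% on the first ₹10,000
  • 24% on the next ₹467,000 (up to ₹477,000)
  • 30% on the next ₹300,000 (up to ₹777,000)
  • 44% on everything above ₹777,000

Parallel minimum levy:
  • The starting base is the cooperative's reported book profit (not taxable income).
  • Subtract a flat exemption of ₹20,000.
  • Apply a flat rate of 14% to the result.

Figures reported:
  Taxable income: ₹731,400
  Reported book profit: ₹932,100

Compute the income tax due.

General income tax:
  ₹10,000 × 16% = ₹1,600
  ₹467,000 × 24% = ₹112,080
  ₹254,400 × 30% = ₹76,320
  → ₹190,000

Parallel minimum levy:
  Base (reported book profit): ₹932,100
  Less exemption ₹20,000 → base ₹912,100
  ₹912,100 × 14% = ₹127,694

₹190,000 > ₹127,694, so the general income tax governs.

₹190,000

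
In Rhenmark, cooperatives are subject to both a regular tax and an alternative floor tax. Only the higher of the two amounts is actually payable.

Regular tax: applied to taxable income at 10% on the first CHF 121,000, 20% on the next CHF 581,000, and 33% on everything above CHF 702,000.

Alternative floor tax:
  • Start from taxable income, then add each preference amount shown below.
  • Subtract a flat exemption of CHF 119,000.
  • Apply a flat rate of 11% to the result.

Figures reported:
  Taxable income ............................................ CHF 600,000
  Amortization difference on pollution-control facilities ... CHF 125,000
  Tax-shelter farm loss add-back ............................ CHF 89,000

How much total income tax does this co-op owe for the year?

CHF 107,900

Regular tax:
  CHF 121,000 × 10% = CHF 12,100
  CHF 479,000 × 20% = CHF 95,800
  → CHF 107,900

Alternative floor tax:
  Adjusted income: CHF 600,000 + CHF 125,000 + CHF 89,000 = CHF 814,000
  Less exemption CHF 119,000 → base CHF 695,000
  CHF 695,000 × 11% = CHF 76,450

CHF 107,900 > CHF 76,450, so the regular tax governs.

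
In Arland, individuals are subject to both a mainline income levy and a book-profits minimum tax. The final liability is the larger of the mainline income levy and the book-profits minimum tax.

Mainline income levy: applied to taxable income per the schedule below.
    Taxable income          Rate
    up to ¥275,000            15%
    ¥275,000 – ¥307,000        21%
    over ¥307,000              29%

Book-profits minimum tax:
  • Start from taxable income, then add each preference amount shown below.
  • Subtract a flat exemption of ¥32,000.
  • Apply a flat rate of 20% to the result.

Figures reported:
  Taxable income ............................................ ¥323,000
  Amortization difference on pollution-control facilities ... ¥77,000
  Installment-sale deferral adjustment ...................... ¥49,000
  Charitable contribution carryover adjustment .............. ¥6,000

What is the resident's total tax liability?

¥84,600

Book-profits minimum tax:
  Adjusted income: ¥323,000 + ¥77,000 + ¥49,000 + ¥6,000 = ¥455,000
  Less exemption ¥32,000 → base ¥423,000
  ¥423,000 × 20% = ¥84,600

Mainline income levy:
  ¥275,000 × 15% = ¥41,250
  ¥32,000 × 21% = ¥6,720
  ¥16,000 × 29% = ¥4,640
  → ¥52,610

¥84,600 > ¥52,610, so the book-profits minimum tax is the binding amount.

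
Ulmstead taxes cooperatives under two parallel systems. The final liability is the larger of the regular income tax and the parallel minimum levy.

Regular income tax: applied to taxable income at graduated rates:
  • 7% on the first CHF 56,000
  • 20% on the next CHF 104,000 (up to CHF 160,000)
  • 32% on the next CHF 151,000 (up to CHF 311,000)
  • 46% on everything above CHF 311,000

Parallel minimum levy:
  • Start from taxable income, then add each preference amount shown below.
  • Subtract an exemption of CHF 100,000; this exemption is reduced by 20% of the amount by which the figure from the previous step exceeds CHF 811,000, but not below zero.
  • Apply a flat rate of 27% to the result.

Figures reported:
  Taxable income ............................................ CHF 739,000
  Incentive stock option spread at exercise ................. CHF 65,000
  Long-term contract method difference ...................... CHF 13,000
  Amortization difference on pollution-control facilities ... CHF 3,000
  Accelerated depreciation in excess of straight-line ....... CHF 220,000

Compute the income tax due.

Parallel minimum levy:
  Adjusted income: CHF 739,000 + CHF 65,000 + CHF 13,000 + CHF 3,000 + CHF 220,000 = CHF 1,040,000
  Exemption: CHF 100,000 − 20% × (CHF 1,040,000 − CHF 811,000) = CHF 100,000 − CHF 45,800 = CHF 54,200
  Base: CHF 1,040,000 − CHF 54,200 = CHF 985,800
  CHF 985,800 × 27% = CHF 266,166

Regular income tax:
  CHF 56,000 × 7% = CHF 3,920
  CHF 104,000 × 20% = CHF 20,800
  CHF 151,000 × 32% = CHF 48,320
  CHF 428,000 × 46% = CHF 196,880
  → CHF 269,920

CHF 269,920 > CHF 266,166, so the regular income tax governs.

CHF 269,920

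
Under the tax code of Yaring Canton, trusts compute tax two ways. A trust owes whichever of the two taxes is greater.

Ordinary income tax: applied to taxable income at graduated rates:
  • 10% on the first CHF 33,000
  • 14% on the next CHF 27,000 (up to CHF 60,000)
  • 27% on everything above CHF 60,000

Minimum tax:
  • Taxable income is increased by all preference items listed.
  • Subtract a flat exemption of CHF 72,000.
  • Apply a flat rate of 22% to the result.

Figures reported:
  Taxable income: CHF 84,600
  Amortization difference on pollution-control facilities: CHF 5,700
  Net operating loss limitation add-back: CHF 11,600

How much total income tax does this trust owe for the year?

CHF 13,722

Ordinary income tax:
  CHF 33,000 × 10% = CHF 3,300
  CHF 27,000 × 14% = CHF 3,780
  CHF 24,600 × 27% = CHF 6,642
  → CHF 13,722

Minimum tax:
  Adjusted income: CHF 84,600 + CHF 5,700 + CHF 11,600 = CHF 101,900
  Less exemption CHF 72,000 → base CHF 29,900
  CHF 29,900 × 22% = CHF 6,578

CHF 13,722 > CHF 6,578, so the ordinary income tax governs.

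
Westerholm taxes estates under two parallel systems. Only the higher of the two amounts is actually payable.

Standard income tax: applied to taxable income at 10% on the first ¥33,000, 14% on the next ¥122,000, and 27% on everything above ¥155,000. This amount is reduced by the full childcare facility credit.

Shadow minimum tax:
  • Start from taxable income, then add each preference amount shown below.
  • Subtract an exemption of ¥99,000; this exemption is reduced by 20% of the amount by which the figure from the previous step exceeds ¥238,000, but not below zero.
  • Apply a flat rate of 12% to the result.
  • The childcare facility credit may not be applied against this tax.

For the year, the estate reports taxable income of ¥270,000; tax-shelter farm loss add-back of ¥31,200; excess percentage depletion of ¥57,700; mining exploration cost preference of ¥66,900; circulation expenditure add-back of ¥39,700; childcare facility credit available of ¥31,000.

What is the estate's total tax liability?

¥49,440

Shadow minimum tax:
  Adjusted income: ¥270,000 + ¥31,200 + ¥57,700 + ¥66,900 + ¥39,700 = ¥465,500
  Exemption: ¥99,000 − 20% × (¥465,500 − ¥238,000) = ¥99,000 − ¥45,500 = ¥53,500
  Base: ¥465,500 − ¥53,500 = ¥412,000
  ¥412,000 × 12% = ¥49,440

Standard income tax:
  ¥33,000 × 10% = ¥3,300
  ¥122,000 × 14% = ¥17,080
  ¥115,000 × 27% = ¥31,050
  → ¥51,430
  Less childcare facility credit ¥31,000 → ¥20,430

¥49,440 > ¥20,430, so the shadow minimum tax is the binding amount.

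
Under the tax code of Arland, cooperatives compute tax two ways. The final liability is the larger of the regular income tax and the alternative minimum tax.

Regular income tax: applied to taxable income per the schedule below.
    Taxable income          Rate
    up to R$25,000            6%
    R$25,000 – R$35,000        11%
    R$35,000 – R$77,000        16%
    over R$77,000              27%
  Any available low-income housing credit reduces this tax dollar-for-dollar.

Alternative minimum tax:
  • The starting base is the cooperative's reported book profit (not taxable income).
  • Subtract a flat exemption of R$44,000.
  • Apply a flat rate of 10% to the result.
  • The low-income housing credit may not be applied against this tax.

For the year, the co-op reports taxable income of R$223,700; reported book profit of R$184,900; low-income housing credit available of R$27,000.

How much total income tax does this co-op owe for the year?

Alternative minimum tax:
  Base (reported book profit): R$184,900
  Less exemption R$44,000 → base R$140,900
  R$140,900 × 10% = R$14,090

Regular income tax:
  R$25,000 × 6% = R$1,500
  R$10,000 × 11% = R$1,100
  R$42,000 × 16% = R$6,720
  R$146,700 × 27% = R$39,609
  → R$48,929
  Less low-income housing credit R$27,000 → R$21,929

R$21,929 > R$14,090, so the regular income tax governs.

R$21,929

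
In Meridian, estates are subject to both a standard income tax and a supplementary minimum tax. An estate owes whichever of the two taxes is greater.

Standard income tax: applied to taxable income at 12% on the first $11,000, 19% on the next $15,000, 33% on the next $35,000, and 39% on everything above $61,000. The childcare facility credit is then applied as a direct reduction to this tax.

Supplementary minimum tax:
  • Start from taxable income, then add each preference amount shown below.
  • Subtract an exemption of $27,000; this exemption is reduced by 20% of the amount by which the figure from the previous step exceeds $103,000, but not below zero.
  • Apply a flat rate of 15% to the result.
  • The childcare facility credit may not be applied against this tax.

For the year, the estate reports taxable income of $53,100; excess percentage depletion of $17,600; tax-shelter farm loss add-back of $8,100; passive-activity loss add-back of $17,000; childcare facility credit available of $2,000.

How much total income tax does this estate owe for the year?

Standard income tax:
  $11,000 × 12% = $1,320
  $15,000 × 19% = $2,850
  $27,100 × 33% = $8,943
  → $13,113
  Less childcare facility credit $2,000 → $11,113

Supplementary minimum tax:
  Adjusted income: $53,100 + $17,600 + $8,100 + $17,000 = $95,800
  Exemption: $95,800 ≤ $103,000, so full $27,000 applies
  Base: $95,800 − $27,000 = $68,800
  $68,800 × 15% = $10,320

$11,113 > $10,320, so the standard income tax governs.

$11,113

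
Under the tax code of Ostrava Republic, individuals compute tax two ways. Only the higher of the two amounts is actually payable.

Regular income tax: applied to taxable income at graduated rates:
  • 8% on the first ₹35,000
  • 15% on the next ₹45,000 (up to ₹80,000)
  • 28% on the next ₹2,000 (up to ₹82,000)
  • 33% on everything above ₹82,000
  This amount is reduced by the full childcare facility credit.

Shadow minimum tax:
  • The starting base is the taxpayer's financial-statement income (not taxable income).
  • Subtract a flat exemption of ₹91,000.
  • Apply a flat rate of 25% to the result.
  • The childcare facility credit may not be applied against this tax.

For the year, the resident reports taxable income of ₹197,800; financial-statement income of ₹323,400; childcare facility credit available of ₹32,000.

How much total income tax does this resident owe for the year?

Regular income tax:
  ₹35,000 × 8% = ₹2,800
  ₹45,000 × 15% = ₹6,750
  ₹2,000 × 28% = ₹560
  ₹115,800 × 33% = ₹38,214
  → ₹48,324
  Less childcare facility credit ₹32,000 → ₹16,324

Shadow minimum tax:
  Base (financial-statement income): ₹323,400
  Less exemption ₹91,000 → base ₹232,400
  ₹232,400 × 25% = ₹58,100

₹58,100 > ₹16,324, so the shadow minimum tax is the binding amount.

₹58,100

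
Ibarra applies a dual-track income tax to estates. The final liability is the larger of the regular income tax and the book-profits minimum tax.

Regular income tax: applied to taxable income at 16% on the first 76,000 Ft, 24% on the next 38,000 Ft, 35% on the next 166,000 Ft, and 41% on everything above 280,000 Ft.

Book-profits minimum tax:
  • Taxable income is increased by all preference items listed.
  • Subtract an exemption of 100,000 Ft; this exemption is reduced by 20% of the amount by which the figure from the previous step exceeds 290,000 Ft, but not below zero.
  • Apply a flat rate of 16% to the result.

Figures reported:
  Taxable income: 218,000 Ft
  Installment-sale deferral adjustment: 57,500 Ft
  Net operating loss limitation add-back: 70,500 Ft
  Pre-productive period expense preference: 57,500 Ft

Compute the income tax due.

57,680 Ft

Regular income tax:
  76,000 Ft × 16% = 12,160 Ft
  38,000 Ft × 24% = 9,120 Ft
  104,000 Ft × 35% = 36,400 Ft
  → 57,680 Ft

Book-profits minimum tax:
  Adjusted income: 218,000 Ft + 57,500 Ft + 70,500 Ft + 57,500 Ft = 403,500 Ft
  Exemption: 100,000 Ft − 20% × (403,500 Ft − 290,000 Ft) = 100,000 Ft − 22,700 Ft = 77,300 Ft
  Base: 403,500 Ft − 77,300 Ft = 326,200 Ft
  326,200 Ft × 16% = 52,192 Ft

57,680 Ft > 52,192 Ft, so the regular income tax governs.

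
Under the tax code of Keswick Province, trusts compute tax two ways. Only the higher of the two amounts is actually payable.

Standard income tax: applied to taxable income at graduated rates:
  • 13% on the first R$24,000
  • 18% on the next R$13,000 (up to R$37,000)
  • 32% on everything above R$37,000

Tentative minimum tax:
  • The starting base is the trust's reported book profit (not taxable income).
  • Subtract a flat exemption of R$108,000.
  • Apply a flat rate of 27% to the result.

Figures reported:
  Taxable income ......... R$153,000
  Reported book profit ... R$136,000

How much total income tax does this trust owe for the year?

Standard income tax:
  R$24,000 × 13% = R$3,120
  R$13,000 × 18% = R$2,340
  R$116,000 × 32% = R$37,120
  → R$42,580

Tentative minimum tax:
  Base (reported book profit): R$136,000
  Less exemption R$108,000 → base R$28,000
  R$28,000 × 27% = R$7,560

R$42,580 > R$7,560, so the standard income tax governs.

R$42,580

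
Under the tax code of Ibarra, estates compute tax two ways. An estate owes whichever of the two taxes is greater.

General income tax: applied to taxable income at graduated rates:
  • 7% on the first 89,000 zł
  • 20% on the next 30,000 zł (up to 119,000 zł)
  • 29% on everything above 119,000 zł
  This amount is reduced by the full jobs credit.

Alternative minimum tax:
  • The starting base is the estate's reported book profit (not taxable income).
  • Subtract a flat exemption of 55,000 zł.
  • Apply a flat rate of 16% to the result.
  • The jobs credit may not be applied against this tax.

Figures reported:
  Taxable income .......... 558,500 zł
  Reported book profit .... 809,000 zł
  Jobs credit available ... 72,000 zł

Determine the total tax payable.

Alternative minimum tax:
  Base (reported book profit): 809,000 zł
  Less exemption 55,000 zł → base 754,000 zł
  754,000 zł × 16% = 120,640 zł

General income tax:
  89,000 zł × 7% = 6,230 zł
  30,000 zł × 20% = 6,000 zł
  439,500 zł × 29% = 127,455 zł
  → 139,685 zł
  Less jobs credit 72,000 zł → 67,685 zł

120,640 zł > 67,685 zł, so the alternative minimum tax is the binding amount.

120,640 zł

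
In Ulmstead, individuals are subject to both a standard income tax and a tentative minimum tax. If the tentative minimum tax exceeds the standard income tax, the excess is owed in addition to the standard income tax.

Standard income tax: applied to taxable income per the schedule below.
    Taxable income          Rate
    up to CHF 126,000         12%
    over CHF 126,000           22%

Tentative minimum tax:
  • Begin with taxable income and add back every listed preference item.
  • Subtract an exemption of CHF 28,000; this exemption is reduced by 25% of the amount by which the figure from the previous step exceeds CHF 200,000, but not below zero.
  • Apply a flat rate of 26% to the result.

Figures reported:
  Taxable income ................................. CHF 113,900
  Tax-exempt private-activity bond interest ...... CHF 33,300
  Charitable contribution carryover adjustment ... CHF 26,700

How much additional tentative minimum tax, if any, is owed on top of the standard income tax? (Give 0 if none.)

Tentative minimum tax:
  Adjusted income: CHF 113,900 + CHF 33,300 + CHF 26,700 = CHF 173,900
  Exemption: CHF 173,900 ≤ CHF 200,000, so full CHF 28,000 applies
  Base: CHF 173,900 − CHF 28,000 = CHF 145,900
  CHF 145,900 × 26% = CHF 37,934

Standard income tax:
  CHF 113,900 × 12% = CHF 13,668

Excess of tentative minimum tax over standard income tax: CHF 37,934 − CHF 13,668 = CHF 24,266.

CHF 24,266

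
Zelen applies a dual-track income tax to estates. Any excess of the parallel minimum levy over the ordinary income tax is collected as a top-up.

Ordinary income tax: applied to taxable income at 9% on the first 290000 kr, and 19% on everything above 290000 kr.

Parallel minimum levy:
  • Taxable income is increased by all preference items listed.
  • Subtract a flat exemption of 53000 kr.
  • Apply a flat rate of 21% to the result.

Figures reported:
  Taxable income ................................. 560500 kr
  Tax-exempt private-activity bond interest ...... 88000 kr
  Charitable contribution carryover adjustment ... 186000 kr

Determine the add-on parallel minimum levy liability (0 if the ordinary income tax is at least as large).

86620 kr

Ordinary income tax:
  290000 kr × 9% = 26100 kr
  270500 kr × 19% = 51395 kr
  → 77495 kr

Parallel minimum levy:
  Adjusted income: 560500 kr + 88000 kr + 186000 kr = 834500 kr
  Less exemption 53000 kr → base 781500 kr
  781500 kr × 21% = 164115 kr

Excess of parallel minimum levy over ordinary income tax: 164115 kr − 77495 kr = 86620 kr.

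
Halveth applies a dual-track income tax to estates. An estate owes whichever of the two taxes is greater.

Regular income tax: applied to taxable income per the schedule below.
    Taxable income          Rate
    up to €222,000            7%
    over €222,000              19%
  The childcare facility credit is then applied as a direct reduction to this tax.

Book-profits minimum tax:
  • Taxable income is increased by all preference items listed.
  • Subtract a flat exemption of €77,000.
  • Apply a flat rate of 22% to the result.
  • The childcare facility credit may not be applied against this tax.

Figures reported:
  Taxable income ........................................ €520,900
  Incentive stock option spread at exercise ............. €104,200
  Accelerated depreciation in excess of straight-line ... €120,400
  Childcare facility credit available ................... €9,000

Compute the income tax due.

Book-profits minimum tax:
  Adjusted income: €520,900 + €104,200 + €120,400 = €745,500
  Less exemption €77,000 → base €668,500
  €668,500 × 22% = €147,070

Regular income tax:
  €222,000 × 7% = €15,540
  €298,900 × 19% = €56,791
  → €72,331
  Less childcare facility credit €9,000 → €63,331

€147,070 > €63,331, so the book-profits minimum tax is the binding amount.

€147,070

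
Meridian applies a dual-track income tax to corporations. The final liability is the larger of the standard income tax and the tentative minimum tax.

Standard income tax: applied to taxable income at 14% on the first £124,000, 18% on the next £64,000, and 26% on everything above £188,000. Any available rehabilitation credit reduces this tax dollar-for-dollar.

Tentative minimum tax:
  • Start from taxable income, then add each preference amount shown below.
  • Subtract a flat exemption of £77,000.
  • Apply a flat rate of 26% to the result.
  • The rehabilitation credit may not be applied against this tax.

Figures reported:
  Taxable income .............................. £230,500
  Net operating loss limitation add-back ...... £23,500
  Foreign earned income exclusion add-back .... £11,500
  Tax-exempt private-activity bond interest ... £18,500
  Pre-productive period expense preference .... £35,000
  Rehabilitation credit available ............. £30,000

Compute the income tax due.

Standard income tax:
  £124,000 × 14% = £17,360
  £64,000 × 18% = £11,520
  £42,500 × 26% = £11,050
  → £39,930
  Less rehabilitation credit £30,000 → £9,930

Tentative minimum tax:
  Adjusted income: £230,500 + £23,500 + £11,500 + £18,500 + £35,000 = £319,000
  Less exemption £77,000 → base £242,000
  £242,000 × 26% = £62,920

£62,920 > £9,930, so the tentative minimum tax is the binding amount.

£62,920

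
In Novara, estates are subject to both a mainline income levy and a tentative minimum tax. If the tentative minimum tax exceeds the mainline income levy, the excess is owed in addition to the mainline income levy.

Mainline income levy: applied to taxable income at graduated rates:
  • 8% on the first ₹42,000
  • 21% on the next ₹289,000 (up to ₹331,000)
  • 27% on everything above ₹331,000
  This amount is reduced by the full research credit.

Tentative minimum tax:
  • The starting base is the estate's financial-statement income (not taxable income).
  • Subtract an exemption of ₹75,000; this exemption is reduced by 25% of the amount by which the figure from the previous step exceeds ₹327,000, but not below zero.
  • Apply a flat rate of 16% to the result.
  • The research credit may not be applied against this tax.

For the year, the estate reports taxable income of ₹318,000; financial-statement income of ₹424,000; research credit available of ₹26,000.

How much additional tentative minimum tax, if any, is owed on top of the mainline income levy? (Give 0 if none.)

₹24,400

Mainline income levy:
  ₹42,000 × 8% = ₹3,360
  ₹276,000 × 21% = ₹57,960
  → ₹61,320
  Less research credit ₹26,000 → ₹35,320

Tentative minimum tax:
  Base (financial-statement income): ₹424,000
  Exemption: ₹75,000 − 25% × (₹424,000 − ₹327,000) = ₹75,000 − ₹24,250 = ₹50,750
  Base: ₹424,000 − ₹50,750 = ₹373,250
  ₹373,250 × 16% = ₹59,720

Excess of tentative minimum tax over mainline income levy: ₹59,720 − ₹35,320 = ₹24,400.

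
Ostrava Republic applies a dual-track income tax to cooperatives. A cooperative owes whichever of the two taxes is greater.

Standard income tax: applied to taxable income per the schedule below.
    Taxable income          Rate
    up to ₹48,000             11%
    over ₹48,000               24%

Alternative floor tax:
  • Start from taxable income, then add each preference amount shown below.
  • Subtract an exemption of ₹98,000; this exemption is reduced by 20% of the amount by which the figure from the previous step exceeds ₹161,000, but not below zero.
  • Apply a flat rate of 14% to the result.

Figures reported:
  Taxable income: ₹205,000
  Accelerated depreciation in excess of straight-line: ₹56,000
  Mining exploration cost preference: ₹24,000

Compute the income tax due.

₹42,960

Alternative floor tax:
  Adjusted income: ₹205,000 + ₹56,000 + ₹24,000 = ₹285,000
  Exemption: ₹98,000 − 20% × (₹285,000 − ₹161,000) = ₹98,000 − ₹24,800 = ₹73,200
  Base: ₹285,000 − ₹73,200 = ₹211,800
  ₹211,800 × 14% = ₹29,652

Standard income tax:
  ₹48,000 × 11% = ₹5,280
  ₹157,000 × 24% = ₹37,680
  → ₹42,960

₹42,960 > ₹29,652, so the standard income tax governs.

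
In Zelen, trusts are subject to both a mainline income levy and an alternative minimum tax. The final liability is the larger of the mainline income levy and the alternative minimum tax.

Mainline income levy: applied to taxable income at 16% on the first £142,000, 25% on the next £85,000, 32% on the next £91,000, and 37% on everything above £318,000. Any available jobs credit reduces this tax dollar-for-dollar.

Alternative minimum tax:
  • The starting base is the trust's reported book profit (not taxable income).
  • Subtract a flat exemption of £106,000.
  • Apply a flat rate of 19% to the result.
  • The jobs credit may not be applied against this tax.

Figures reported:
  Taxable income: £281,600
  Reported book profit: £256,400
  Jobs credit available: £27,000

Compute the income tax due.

Mainline income levy:
  £142,000 × 16% = £22,720
  £85,000 × 25% = £21,250
  £54,600 × 32% = £17,472
  → £61,442
  Less jobs credit £27,000 → £34,442

Alternative minimum tax:
  Base (reported book profit): £256,400
  Less exemption £106,000 → base £150,400
  £150,400 × 19% = £28,576

£34,442 > £28,576, so the mainline income levy governs.

£34,442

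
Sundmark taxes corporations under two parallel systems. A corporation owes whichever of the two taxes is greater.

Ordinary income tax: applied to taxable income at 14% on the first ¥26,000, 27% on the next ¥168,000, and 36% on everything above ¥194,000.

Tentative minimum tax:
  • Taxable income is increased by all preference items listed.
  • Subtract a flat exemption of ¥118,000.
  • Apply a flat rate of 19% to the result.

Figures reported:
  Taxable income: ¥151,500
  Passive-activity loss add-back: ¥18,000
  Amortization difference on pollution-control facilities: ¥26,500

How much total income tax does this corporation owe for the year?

¥37,525

Tentative minimum tax:
  Adjusted income: ¥151,500 + ¥18,000 + ¥26,500 = ¥196,000
  Less exemption ¥118,000 → base ¥78,000
  ¥78,000 × 19% = ¥14,820

Ordinary income tax:
  ¥26,000 × 14% = ¥3,640
  ¥125,500 × 27% = ¥33,885
  → ¥37,525

¥37,525 > ¥14,820, so the ordinary income tax governs.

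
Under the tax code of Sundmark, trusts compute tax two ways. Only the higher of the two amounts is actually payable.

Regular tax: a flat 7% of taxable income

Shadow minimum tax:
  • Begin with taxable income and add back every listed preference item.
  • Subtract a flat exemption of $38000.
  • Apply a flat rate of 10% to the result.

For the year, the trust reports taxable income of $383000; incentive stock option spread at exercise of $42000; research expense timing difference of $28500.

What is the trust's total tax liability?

Regular tax:
  $383000 × 7% = $26810

Shadow minimum tax:
  Adjusted income: $383000 + $42000 + $28500 = $453500
  Less exemption $38000 → base $415500
  $415500 × 10% = $41550

$41550 > $26810, so the shadow minimum tax is the binding amount.

$41550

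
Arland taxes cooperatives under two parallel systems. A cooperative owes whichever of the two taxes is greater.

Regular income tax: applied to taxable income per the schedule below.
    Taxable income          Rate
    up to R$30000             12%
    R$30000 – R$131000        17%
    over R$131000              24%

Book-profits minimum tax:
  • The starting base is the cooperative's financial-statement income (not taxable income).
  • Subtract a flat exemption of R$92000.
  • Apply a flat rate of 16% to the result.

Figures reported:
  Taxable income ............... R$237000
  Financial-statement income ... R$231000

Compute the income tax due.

R$46210

Book-profits minimum tax:
  Base (financial-statement income): R$231000
  Less exemption R$92000 → base R$139000
  R$139000 × 16% = R$22240

Regular income tax:
  R$30000 × 12% = R$3600
  R$101000 × 17% = R$17170
  R$106000 × 24% = R$25440
  → R$46210

R$46210 > R$22240, so the regular income tax governs.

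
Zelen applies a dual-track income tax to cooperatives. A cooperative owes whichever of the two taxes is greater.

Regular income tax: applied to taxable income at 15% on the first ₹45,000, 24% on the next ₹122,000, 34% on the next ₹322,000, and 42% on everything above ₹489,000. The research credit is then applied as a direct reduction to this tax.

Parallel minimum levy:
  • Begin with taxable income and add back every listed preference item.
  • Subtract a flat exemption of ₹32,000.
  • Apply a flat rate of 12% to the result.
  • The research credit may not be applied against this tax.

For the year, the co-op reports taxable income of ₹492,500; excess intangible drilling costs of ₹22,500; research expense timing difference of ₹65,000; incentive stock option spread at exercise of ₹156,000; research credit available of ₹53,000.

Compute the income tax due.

₹93,980

Parallel minimum levy:
  Adjusted income: ₹492,500 + ₹22,500 + ₹65,000 + ₹156,000 = ₹736,000
  Less exemption ₹32,000 → base ₹704,000
  ₹704,000 × 12% = ₹84,480

Regular income tax:
  ₹45,000 × 15% = ₹6,750
  ₹122,000 × 24% = ₹29,280
  ₹322,000 × 34% = ₹109,480
  ₹3,500 × 42% = ₹1,470
  → ₹146,980
  Less research credit ₹53,000 → ₹93,980

₹93,980 > ₹84,480, so the regular income tax governs.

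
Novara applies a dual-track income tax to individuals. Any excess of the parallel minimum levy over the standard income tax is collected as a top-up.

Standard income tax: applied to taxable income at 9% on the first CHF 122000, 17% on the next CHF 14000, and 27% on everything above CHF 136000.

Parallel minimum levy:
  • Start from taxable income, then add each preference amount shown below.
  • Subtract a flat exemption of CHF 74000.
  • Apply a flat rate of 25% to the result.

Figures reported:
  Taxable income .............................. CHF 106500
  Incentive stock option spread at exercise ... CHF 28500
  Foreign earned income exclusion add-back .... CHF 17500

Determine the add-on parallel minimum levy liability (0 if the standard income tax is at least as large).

CHF 10040

Standard income tax:
  CHF 106500 × 9% = CHF 9585

Parallel minimum levy:
  Adjusted income: CHF 106500 + CHF 28500 + CHF 17500 = CHF 152500
  Less exemption CHF 74000 → base CHF 78500
  CHF 78500 × 25% = CHF 19625

Excess of parallel minimum levy over standard income tax: CHF 19625 − CHF 9585 = CHF 10040.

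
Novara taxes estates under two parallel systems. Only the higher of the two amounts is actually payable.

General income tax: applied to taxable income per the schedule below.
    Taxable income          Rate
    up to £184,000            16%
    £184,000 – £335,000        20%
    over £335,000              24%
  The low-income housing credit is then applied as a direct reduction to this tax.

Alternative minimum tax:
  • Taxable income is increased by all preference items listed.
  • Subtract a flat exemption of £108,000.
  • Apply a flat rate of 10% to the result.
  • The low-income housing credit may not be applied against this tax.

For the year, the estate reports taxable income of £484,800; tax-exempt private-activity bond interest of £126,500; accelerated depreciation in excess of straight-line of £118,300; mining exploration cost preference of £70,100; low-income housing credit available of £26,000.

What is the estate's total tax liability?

Alternative minimum tax:
  Adjusted income: £484,800 + £126,500 + £118,300 + £70,100 = £799,700
  Less exemption £108,000 → base £691,700
  £691,700 × 10% = £69,170

General income tax:
  £184,000 × 16% = £29,440
  £151,000 × 20% = £30,200
  £149,800 × 24% = £35,952
  → £95,592
  Less low-income housing credit £26,000 → £69,592

£69,592 > £69,170, so the general income tax governs.

£69,592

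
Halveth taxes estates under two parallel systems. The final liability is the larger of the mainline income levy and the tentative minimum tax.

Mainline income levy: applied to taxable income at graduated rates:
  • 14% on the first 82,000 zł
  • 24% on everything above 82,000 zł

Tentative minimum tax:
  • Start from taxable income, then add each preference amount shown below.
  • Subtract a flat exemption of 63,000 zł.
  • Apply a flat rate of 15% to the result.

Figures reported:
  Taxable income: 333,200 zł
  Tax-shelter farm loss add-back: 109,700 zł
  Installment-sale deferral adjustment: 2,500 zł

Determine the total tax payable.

71,768 zł

Tentative minimum tax:
  Adjusted income: 333,200 zł + 109,700 zł + 2,500 zł = 445,400 zł
  Less exemption 63,000 zł → base 382,400 zł
  382,400 zł × 15% = 57,360 zł

Mainline income levy:
  82,000 zł × 14% = 11,480 zł
  251,200 zł × 24% = 60,288 zł
  → 71,768 zł

71,768 zł > 57,360 zł, so the mainline income levy governs.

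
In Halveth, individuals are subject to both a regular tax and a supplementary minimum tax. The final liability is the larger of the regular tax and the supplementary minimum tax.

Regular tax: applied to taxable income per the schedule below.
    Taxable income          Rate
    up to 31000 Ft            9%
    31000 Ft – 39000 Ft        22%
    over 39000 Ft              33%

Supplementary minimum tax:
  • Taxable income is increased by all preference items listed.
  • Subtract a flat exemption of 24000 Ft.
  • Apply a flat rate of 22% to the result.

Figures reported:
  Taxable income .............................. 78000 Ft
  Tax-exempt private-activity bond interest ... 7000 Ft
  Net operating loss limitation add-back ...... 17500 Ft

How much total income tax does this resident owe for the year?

17420 Ft

Supplementary minimum tax:
  Adjusted income: 78000 Ft + 7000 Ft + 17500 Ft = 102500 Ft
  Less exemption 24000 Ft → base 78500 Ft
  78500 Ft × 22% = 17270 Ft

Regular tax:
  31000 Ft × 9% = 2790 Ft
  8000 Ft × 22% = 1760 Ft
  39000 Ft × 33% = 12870 Ft
  → 17420 Ft

17420 Ft > 17270 Ft, so the regular tax governs.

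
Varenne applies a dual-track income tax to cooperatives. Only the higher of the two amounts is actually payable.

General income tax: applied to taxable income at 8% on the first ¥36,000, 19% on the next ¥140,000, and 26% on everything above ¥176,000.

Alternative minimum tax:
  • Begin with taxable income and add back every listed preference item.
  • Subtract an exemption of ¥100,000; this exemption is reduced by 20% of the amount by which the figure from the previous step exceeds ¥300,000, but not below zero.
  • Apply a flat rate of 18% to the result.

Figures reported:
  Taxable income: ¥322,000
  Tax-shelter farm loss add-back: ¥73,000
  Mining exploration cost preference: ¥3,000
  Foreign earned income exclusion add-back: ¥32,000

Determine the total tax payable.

¥67,440

Alternative minimum tax:
  Adjusted income: ¥322,000 + ¥73,000 + ¥3,000 + ¥32,000 = ¥430,000
  Exemption: ¥100,000 − 20% × (¥430,000 − ¥300,000) = ¥100,000 − ¥26,000 = ¥74,000
  Base: ¥430,000 − ¥74,000 = ¥356,000
  ¥356,000 × 18% = ¥64,080

General income tax:
  ¥36,000 × 8% = ¥2,880
  ¥140,000 × 19% = ¥26,600
  ¥146,000 × 26% = ¥37,960
  → ¥67,440

¥67,440 > ¥64,080, so the general income tax governs.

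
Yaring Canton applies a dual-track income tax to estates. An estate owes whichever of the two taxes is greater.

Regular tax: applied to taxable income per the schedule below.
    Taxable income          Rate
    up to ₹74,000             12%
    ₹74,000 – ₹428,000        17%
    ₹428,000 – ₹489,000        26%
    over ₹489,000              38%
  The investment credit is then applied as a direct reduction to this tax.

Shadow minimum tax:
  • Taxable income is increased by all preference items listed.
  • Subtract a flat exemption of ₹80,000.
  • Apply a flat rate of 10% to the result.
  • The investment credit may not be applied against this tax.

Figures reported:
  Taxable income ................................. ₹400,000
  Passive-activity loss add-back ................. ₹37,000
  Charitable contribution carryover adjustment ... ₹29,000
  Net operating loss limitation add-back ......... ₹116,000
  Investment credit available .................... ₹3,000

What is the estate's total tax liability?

Shadow minimum tax:
  Adjusted income: ₹400,000 + ₹37,000 + ₹29,000 + ₹116,000 = ₹582,000
  Less exemption ₹80,000 → base ₹502,000
  ₹502,000 × 10% = ₹50,200

Regular tax:
  ₹74,000 × 12% = ₹8,880
  ₹326,000 × 17% = ₹55,420
  → ₹64,300
  Less investment credit ₹3,000 → ₹61,300

₹61,300 > ₹50,200, so the regular tax governs.

₹61,300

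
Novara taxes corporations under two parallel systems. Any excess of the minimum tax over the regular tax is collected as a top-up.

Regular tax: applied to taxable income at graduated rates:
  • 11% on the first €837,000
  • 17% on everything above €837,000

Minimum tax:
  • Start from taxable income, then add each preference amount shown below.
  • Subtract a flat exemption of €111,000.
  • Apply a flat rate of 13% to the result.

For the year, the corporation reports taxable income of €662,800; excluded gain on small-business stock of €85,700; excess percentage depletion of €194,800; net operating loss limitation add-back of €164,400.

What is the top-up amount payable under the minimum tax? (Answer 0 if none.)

€56,663

Regular tax:
  €662,800 × 11% = €72,908

Minimum tax:
  Adjusted income: €662,800 + €85,700 + €194,800 + €164,400 = €1,107,700
  Less exemption €111,000 → base €996,700
  €996,700 × 13% = €129,571

Excess of minimum tax over regular tax: €129,571 − €72,908 = €56,663.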